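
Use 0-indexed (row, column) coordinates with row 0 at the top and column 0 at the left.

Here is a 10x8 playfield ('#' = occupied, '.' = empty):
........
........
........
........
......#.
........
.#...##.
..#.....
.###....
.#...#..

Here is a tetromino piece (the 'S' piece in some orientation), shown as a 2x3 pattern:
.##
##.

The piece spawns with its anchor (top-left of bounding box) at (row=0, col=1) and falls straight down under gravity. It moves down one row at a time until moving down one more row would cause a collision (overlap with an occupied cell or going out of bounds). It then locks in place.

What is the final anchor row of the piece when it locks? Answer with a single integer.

Spawn at (row=0, col=1). Try each row:
  row 0: fits
  row 1: fits
  row 2: fits
  row 3: fits
  row 4: fits
  row 5: blocked -> lock at row 4

Answer: 4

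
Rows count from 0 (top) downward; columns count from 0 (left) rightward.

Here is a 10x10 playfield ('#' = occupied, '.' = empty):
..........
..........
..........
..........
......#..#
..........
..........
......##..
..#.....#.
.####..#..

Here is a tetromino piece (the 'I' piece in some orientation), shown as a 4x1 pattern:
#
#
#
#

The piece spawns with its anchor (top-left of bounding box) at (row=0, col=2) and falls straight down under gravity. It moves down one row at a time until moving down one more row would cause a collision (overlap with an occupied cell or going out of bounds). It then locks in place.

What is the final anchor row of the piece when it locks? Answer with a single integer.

Answer: 4

Derivation:
Spawn at (row=0, col=2). Try each row:
  row 0: fits
  row 1: fits
  row 2: fits
  row 3: fits
  row 4: fits
  row 5: blocked -> lock at row 4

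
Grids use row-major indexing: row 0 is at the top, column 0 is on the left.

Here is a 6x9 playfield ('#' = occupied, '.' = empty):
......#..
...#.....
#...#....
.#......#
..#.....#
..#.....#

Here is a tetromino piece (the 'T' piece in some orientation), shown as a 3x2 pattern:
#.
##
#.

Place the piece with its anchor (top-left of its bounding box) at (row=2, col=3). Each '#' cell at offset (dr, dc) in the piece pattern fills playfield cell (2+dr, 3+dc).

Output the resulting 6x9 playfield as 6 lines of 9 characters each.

Fill (2+0,3+0) = (2,3)
Fill (2+1,3+0) = (3,3)
Fill (2+1,3+1) = (3,4)
Fill (2+2,3+0) = (4,3)

Answer: ......#..
...#.....
#..##....
.#.##...#
..##....#
..#.....#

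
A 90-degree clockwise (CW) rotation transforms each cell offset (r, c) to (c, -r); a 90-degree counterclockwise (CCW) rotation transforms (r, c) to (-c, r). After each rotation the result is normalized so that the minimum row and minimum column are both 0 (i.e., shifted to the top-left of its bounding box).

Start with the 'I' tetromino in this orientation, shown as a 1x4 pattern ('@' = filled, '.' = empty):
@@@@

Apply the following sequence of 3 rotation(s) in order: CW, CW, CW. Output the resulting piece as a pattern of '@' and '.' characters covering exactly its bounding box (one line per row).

Start:
@@@@
After rotation 1 (CW):
@
@
@
@
After rotation 2 (CW):
@@@@
After rotation 3 (CW):
@
@
@
@

Answer: @
@
@
@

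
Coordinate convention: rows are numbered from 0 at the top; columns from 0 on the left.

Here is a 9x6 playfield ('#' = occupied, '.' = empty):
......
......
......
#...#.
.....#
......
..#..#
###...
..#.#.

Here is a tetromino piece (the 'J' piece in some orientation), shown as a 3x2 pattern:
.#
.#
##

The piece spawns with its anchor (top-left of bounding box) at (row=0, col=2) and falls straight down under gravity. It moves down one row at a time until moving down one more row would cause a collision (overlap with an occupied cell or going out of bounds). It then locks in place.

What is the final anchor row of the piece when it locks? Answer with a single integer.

Answer: 3

Derivation:
Spawn at (row=0, col=2). Try each row:
  row 0: fits
  row 1: fits
  row 2: fits
  row 3: fits
  row 4: blocked -> lock at row 3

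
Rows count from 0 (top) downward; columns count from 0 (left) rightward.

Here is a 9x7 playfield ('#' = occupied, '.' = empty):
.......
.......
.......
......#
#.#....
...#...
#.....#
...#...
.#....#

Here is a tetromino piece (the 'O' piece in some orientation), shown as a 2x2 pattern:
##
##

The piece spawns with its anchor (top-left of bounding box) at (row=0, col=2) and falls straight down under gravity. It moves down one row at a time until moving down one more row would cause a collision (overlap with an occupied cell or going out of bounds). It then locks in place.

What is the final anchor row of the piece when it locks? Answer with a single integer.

Answer: 2

Derivation:
Spawn at (row=0, col=2). Try each row:
  row 0: fits
  row 1: fits
  row 2: fits
  row 3: blocked -> lock at row 2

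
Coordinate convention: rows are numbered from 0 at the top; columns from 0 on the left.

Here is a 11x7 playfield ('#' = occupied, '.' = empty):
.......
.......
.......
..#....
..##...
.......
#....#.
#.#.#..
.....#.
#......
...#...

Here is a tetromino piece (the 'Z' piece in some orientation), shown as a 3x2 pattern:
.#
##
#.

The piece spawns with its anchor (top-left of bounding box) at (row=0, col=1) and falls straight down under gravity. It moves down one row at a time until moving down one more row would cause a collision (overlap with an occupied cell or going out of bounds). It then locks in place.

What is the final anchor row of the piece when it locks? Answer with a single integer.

Answer: 1

Derivation:
Spawn at (row=0, col=1). Try each row:
  row 0: fits
  row 1: fits
  row 2: blocked -> lock at row 1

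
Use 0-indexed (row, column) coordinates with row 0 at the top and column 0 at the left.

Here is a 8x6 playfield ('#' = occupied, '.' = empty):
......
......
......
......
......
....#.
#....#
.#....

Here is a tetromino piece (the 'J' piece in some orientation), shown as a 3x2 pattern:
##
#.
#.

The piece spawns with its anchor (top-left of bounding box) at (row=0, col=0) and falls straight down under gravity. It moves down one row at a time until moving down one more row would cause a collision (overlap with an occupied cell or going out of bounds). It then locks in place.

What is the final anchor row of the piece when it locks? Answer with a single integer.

Spawn at (row=0, col=0). Try each row:
  row 0: fits
  row 1: fits
  row 2: fits
  row 3: fits
  row 4: blocked -> lock at row 3

Answer: 3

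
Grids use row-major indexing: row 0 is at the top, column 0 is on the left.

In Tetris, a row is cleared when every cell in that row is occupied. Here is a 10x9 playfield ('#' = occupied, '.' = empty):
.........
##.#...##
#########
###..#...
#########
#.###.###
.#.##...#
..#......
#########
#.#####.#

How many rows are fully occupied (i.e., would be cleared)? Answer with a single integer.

Answer: 3

Derivation:
Check each row:
  row 0: 9 empty cells -> not full
  row 1: 4 empty cells -> not full
  row 2: 0 empty cells -> FULL (clear)
  row 3: 5 empty cells -> not full
  row 4: 0 empty cells -> FULL (clear)
  row 5: 2 empty cells -> not full
  row 6: 5 empty cells -> not full
  row 7: 8 empty cells -> not full
  row 8: 0 empty cells -> FULL (clear)
  row 9: 2 empty cells -> not full
Total rows cleared: 3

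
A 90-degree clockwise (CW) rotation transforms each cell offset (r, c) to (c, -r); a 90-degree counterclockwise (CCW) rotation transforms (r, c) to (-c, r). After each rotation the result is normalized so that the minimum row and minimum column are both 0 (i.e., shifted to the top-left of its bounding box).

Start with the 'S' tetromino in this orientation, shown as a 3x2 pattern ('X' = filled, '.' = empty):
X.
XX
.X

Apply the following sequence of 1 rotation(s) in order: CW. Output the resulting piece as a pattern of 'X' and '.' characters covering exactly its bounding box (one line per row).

Start:
X.
XX
.X
After rotation 1 (CW):
.XX
XX.

Answer: .XX
XX.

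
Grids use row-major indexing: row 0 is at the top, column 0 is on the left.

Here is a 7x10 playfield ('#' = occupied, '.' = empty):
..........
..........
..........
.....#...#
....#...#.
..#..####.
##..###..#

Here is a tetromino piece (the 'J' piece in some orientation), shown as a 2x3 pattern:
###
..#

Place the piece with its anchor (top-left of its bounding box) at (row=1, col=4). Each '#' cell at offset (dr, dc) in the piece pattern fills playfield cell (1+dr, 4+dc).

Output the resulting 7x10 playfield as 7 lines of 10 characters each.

Answer: ..........
....###...
......#...
.....#...#
....#...#.
..#..####.
##..###..#

Derivation:
Fill (1+0,4+0) = (1,4)
Fill (1+0,4+1) = (1,5)
Fill (1+0,4+2) = (1,6)
Fill (1+1,4+2) = (2,6)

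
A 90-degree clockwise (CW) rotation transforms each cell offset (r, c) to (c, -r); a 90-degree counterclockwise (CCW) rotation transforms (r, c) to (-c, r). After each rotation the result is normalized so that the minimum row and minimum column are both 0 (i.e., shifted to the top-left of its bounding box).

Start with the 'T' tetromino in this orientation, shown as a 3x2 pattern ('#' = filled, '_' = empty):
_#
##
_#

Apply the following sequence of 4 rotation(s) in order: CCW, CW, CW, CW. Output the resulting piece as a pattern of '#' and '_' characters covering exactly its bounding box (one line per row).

Start:
_#
##
_#
After rotation 1 (CCW):
###
_#_
After rotation 2 (CW):
_#
##
_#
After rotation 3 (CW):
_#_
###
After rotation 4 (CW):
#_
##
#_

Answer: #_
##
#_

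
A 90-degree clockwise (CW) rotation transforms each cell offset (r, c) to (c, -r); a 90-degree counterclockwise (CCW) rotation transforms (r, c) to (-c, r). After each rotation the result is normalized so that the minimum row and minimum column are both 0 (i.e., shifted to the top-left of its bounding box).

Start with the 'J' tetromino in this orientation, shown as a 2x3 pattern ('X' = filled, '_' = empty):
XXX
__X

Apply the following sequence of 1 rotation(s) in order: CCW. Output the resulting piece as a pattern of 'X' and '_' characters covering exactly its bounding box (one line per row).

Answer: XX
X_
X_

Derivation:
Start:
XXX
__X
After rotation 1 (CCW):
XX
X_
X_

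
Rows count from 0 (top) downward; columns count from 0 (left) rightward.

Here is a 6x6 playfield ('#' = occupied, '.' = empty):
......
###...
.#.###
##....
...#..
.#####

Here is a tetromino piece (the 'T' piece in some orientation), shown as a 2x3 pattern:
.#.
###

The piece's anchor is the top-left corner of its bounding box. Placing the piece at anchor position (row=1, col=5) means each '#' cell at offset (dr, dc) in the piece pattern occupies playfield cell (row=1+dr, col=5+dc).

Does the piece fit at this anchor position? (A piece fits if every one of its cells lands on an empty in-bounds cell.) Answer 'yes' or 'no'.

Check each piece cell at anchor (1, 5):
  offset (0,1) -> (1,6): out of bounds -> FAIL
  offset (1,0) -> (2,5): occupied ('#') -> FAIL
  offset (1,1) -> (2,6): out of bounds -> FAIL
  offset (1,2) -> (2,7): out of bounds -> FAIL
All cells valid: no

Answer: no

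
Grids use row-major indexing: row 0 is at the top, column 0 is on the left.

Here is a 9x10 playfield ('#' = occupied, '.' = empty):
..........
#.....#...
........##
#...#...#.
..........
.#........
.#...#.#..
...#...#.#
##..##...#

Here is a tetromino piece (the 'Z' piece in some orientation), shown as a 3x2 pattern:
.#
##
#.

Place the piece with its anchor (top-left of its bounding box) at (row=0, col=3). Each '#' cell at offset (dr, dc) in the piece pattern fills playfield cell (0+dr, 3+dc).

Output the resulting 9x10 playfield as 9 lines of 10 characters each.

Answer: ....#.....
#..##.#...
...#....##
#...#...#.
..........
.#........
.#...#.#..
...#...#.#
##..##...#

Derivation:
Fill (0+0,3+1) = (0,4)
Fill (0+1,3+0) = (1,3)
Fill (0+1,3+1) = (1,4)
Fill (0+2,3+0) = (2,3)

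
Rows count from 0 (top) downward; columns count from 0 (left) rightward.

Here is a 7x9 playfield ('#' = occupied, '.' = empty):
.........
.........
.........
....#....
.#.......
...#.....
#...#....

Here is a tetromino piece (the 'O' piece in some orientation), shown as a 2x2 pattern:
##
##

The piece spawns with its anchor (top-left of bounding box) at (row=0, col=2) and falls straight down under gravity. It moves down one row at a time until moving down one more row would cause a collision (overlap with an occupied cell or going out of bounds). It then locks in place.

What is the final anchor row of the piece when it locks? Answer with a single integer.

Spawn at (row=0, col=2). Try each row:
  row 0: fits
  row 1: fits
  row 2: fits
  row 3: fits
  row 4: blocked -> lock at row 3

Answer: 3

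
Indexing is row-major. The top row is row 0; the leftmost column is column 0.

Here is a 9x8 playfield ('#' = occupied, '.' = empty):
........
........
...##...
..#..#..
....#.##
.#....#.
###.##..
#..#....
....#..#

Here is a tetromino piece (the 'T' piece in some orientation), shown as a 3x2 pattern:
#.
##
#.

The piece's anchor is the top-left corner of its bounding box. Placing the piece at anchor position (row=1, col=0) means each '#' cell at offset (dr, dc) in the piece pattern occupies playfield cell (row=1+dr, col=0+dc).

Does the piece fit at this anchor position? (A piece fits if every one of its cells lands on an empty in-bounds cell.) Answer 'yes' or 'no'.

Answer: yes

Derivation:
Check each piece cell at anchor (1, 0):
  offset (0,0) -> (1,0): empty -> OK
  offset (1,0) -> (2,0): empty -> OK
  offset (1,1) -> (2,1): empty -> OK
  offset (2,0) -> (3,0): empty -> OK
All cells valid: yes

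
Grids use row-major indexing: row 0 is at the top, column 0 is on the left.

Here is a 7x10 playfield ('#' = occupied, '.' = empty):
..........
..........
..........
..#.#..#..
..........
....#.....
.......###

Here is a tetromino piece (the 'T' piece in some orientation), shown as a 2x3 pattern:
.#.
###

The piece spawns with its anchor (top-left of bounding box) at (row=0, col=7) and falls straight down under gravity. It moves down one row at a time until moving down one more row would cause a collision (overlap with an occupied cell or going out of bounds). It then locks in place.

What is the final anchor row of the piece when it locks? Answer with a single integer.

Answer: 1

Derivation:
Spawn at (row=0, col=7). Try each row:
  row 0: fits
  row 1: fits
  row 2: blocked -> lock at row 1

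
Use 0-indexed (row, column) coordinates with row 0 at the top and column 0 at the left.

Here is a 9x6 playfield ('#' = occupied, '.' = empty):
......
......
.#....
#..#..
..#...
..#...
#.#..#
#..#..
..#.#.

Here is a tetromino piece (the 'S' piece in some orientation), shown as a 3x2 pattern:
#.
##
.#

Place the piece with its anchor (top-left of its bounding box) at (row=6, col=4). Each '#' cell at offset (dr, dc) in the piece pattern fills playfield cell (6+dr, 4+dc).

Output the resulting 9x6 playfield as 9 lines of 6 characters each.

Answer: ......
......
.#....
#..#..
..#...
..#...
#.#.##
#..###
..#.##

Derivation:
Fill (6+0,4+0) = (6,4)
Fill (6+1,4+0) = (7,4)
Fill (6+1,4+1) = (7,5)
Fill (6+2,4+1) = (8,5)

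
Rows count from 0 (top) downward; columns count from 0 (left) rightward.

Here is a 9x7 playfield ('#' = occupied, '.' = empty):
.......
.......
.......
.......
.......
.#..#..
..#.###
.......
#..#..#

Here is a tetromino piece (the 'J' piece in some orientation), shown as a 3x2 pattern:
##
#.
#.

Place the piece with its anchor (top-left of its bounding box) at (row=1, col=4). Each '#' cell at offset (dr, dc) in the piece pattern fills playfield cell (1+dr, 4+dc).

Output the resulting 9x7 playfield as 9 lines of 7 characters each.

Fill (1+0,4+0) = (1,4)
Fill (1+0,4+1) = (1,5)
Fill (1+1,4+0) = (2,4)
Fill (1+2,4+0) = (3,4)

Answer: .......
....##.
....#..
....#..
.......
.#..#..
..#.###
.......
#..#..#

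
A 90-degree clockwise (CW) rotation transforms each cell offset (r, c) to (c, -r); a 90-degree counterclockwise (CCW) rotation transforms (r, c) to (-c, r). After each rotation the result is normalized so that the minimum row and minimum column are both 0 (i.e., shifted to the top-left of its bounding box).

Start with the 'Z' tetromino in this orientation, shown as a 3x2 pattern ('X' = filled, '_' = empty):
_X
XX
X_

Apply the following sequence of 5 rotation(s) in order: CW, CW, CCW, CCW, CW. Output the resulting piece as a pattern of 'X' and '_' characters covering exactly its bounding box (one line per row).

Answer: XX_
_XX

Derivation:
Start:
_X
XX
X_
After rotation 1 (CW):
XX_
_XX
After rotation 2 (CW):
_X
XX
X_
After rotation 3 (CCW):
XX_
_XX
After rotation 4 (CCW):
_X
XX
X_
After rotation 5 (CW):
XX_
_XX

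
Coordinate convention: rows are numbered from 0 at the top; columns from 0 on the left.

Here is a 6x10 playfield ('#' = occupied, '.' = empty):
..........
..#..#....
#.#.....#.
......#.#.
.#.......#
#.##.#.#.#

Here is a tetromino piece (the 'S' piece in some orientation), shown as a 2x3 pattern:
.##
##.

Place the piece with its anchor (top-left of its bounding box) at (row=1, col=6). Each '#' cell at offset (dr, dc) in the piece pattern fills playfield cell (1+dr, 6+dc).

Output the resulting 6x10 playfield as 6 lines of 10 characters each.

Fill (1+0,6+1) = (1,7)
Fill (1+0,6+2) = (1,8)
Fill (1+1,6+0) = (2,6)
Fill (1+1,6+1) = (2,7)

Answer: ..........
..#..#.##.
#.#...###.
......#.#.
.#.......#
#.##.#.#.#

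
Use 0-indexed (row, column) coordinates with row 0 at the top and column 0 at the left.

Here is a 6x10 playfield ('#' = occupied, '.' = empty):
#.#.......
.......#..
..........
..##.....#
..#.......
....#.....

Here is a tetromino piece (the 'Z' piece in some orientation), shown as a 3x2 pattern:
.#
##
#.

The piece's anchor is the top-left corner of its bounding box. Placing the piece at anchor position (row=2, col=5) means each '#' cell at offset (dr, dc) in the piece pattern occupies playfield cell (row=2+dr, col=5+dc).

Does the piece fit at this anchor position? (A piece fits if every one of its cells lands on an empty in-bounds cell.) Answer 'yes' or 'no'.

Check each piece cell at anchor (2, 5):
  offset (0,1) -> (2,6): empty -> OK
  offset (1,0) -> (3,5): empty -> OK
  offset (1,1) -> (3,6): empty -> OK
  offset (2,0) -> (4,5): empty -> OK
All cells valid: yes

Answer: yes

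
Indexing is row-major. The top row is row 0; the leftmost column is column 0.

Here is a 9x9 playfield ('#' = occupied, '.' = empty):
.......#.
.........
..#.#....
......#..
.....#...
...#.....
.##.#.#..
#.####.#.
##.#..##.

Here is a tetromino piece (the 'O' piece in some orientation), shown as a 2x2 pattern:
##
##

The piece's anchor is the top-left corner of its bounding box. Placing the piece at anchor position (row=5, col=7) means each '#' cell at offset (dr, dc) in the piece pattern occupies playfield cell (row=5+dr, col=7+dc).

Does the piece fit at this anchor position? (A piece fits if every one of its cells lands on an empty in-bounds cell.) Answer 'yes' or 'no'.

Answer: yes

Derivation:
Check each piece cell at anchor (5, 7):
  offset (0,0) -> (5,7): empty -> OK
  offset (0,1) -> (5,8): empty -> OK
  offset (1,0) -> (6,7): empty -> OK
  offset (1,1) -> (6,8): empty -> OK
All cells valid: yes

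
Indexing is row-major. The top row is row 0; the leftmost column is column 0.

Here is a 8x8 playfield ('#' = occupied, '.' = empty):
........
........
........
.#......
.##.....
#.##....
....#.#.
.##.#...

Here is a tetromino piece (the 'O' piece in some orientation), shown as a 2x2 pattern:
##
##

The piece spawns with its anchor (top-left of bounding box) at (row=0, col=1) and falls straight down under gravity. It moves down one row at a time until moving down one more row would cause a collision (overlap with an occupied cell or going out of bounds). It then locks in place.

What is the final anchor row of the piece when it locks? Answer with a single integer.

Answer: 1

Derivation:
Spawn at (row=0, col=1). Try each row:
  row 0: fits
  row 1: fits
  row 2: blocked -> lock at row 1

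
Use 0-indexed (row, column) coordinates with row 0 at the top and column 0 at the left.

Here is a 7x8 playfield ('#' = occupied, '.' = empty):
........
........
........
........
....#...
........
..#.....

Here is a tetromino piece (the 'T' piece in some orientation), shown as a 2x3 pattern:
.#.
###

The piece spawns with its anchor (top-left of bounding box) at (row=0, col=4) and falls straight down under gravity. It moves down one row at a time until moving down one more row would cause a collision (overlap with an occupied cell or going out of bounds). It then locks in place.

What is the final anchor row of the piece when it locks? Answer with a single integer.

Spawn at (row=0, col=4). Try each row:
  row 0: fits
  row 1: fits
  row 2: fits
  row 3: blocked -> lock at row 2

Answer: 2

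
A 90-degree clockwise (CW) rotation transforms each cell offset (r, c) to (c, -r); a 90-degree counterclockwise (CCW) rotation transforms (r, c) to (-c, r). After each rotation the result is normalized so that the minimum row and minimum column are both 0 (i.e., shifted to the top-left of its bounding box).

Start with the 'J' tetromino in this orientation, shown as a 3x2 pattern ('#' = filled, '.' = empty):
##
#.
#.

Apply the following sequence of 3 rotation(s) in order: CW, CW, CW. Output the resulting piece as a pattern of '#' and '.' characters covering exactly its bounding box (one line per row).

Start:
##
#.
#.
After rotation 1 (CW):
###
..#
After rotation 2 (CW):
.#
.#
##
After rotation 3 (CW):
#..
###

Answer: #..
###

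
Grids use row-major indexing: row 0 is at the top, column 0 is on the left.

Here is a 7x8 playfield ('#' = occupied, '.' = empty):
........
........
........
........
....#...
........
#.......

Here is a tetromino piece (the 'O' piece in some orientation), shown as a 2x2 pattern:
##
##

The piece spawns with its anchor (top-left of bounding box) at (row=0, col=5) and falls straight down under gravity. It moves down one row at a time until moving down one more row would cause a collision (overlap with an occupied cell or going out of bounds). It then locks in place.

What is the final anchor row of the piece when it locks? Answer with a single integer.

Spawn at (row=0, col=5). Try each row:
  row 0: fits
  row 1: fits
  row 2: fits
  row 3: fits
  row 4: fits
  row 5: fits
  row 6: blocked -> lock at row 5

Answer: 5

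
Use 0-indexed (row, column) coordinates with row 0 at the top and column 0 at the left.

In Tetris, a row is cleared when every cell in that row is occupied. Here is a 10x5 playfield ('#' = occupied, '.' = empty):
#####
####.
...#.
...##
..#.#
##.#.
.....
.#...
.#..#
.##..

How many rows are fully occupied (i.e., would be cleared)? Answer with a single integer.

Answer: 1

Derivation:
Check each row:
  row 0: 0 empty cells -> FULL (clear)
  row 1: 1 empty cell -> not full
  row 2: 4 empty cells -> not full
  row 3: 3 empty cells -> not full
  row 4: 3 empty cells -> not full
  row 5: 2 empty cells -> not full
  row 6: 5 empty cells -> not full
  row 7: 4 empty cells -> not full
  row 8: 3 empty cells -> not full
  row 9: 3 empty cells -> not full
Total rows cleared: 1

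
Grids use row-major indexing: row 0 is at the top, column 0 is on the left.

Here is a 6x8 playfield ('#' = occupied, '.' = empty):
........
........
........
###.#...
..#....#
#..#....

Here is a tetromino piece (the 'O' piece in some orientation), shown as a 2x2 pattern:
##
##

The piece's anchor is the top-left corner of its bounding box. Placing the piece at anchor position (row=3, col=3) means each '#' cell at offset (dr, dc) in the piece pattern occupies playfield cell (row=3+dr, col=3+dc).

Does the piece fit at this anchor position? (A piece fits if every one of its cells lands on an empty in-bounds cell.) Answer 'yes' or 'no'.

Check each piece cell at anchor (3, 3):
  offset (0,0) -> (3,3): empty -> OK
  offset (0,1) -> (3,4): occupied ('#') -> FAIL
  offset (1,0) -> (4,3): empty -> OK
  offset (1,1) -> (4,4): empty -> OK
All cells valid: no

Answer: no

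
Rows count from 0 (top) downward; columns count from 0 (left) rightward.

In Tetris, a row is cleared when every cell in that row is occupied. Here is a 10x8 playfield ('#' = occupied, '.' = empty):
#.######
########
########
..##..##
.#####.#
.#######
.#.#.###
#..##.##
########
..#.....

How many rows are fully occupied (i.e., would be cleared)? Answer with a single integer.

Check each row:
  row 0: 1 empty cell -> not full
  row 1: 0 empty cells -> FULL (clear)
  row 2: 0 empty cells -> FULL (clear)
  row 3: 4 empty cells -> not full
  row 4: 2 empty cells -> not full
  row 5: 1 empty cell -> not full
  row 6: 3 empty cells -> not full
  row 7: 3 empty cells -> not full
  row 8: 0 empty cells -> FULL (clear)
  row 9: 7 empty cells -> not full
Total rows cleared: 3

Answer: 3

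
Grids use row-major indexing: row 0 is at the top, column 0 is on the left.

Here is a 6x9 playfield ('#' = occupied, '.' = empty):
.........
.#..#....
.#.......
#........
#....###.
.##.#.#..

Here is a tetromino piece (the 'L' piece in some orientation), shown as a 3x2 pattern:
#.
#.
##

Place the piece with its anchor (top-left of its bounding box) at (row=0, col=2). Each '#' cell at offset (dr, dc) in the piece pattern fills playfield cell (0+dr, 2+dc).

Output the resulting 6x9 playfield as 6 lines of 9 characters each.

Answer: ..#......
.##.#....
.###.....
#........
#....###.
.##.#.#..

Derivation:
Fill (0+0,2+0) = (0,2)
Fill (0+1,2+0) = (1,2)
Fill (0+2,2+0) = (2,2)
Fill (0+2,2+1) = (2,3)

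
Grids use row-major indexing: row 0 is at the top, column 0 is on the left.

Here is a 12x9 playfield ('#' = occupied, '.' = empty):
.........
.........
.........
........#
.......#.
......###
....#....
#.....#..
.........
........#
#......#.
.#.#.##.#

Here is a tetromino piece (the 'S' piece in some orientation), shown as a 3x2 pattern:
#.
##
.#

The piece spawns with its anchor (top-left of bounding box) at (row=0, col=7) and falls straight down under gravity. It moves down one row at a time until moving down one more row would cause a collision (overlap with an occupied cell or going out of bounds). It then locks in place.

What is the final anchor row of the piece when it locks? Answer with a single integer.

Answer: 0

Derivation:
Spawn at (row=0, col=7). Try each row:
  row 0: fits
  row 1: blocked -> lock at row 0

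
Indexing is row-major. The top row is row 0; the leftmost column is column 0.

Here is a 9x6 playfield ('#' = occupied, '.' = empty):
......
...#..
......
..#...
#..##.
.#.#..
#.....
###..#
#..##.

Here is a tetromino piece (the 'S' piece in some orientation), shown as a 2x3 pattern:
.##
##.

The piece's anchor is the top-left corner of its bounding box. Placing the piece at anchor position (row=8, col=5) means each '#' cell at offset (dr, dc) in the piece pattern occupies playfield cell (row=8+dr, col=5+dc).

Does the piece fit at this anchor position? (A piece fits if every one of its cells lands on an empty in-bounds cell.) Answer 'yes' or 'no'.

Check each piece cell at anchor (8, 5):
  offset (0,1) -> (8,6): out of bounds -> FAIL
  offset (0,2) -> (8,7): out of bounds -> FAIL
  offset (1,0) -> (9,5): out of bounds -> FAIL
  offset (1,1) -> (9,6): out of bounds -> FAIL
All cells valid: no

Answer: no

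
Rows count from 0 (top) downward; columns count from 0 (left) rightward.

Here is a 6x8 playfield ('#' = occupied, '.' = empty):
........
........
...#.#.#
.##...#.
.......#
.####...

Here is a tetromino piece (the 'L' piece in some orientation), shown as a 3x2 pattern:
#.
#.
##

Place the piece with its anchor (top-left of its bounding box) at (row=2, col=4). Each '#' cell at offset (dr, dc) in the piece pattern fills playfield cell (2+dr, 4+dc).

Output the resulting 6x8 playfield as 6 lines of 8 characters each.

Answer: ........
........
...###.#
.##.#.#.
....##.#
.####...

Derivation:
Fill (2+0,4+0) = (2,4)
Fill (2+1,4+0) = (3,4)
Fill (2+2,4+0) = (4,4)
Fill (2+2,4+1) = (4,5)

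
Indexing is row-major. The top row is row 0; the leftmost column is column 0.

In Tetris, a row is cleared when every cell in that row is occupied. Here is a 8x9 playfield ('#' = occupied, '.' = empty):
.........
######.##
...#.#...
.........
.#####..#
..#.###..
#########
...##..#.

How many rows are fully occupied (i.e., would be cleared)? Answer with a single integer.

Check each row:
  row 0: 9 empty cells -> not full
  row 1: 1 empty cell -> not full
  row 2: 7 empty cells -> not full
  row 3: 9 empty cells -> not full
  row 4: 3 empty cells -> not full
  row 5: 5 empty cells -> not full
  row 6: 0 empty cells -> FULL (clear)
  row 7: 6 empty cells -> not full
Total rows cleared: 1

Answer: 1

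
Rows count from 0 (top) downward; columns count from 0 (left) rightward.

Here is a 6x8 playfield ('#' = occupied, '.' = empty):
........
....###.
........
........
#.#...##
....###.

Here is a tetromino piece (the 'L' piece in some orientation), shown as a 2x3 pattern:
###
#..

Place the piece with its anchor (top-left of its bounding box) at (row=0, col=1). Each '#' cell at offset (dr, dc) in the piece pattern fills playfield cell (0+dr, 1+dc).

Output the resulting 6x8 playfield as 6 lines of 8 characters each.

Answer: .###....
.#..###.
........
........
#.#...##
....###.

Derivation:
Fill (0+0,1+0) = (0,1)
Fill (0+0,1+1) = (0,2)
Fill (0+0,1+2) = (0,3)
Fill (0+1,1+0) = (1,1)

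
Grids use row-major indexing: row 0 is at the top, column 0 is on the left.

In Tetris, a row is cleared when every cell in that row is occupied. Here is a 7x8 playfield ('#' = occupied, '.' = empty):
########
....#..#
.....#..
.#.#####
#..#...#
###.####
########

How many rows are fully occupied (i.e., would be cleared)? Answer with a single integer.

Check each row:
  row 0: 0 empty cells -> FULL (clear)
  row 1: 6 empty cells -> not full
  row 2: 7 empty cells -> not full
  row 3: 2 empty cells -> not full
  row 4: 5 empty cells -> not full
  row 5: 1 empty cell -> not full
  row 6: 0 empty cells -> FULL (clear)
Total rows cleared: 2

Answer: 2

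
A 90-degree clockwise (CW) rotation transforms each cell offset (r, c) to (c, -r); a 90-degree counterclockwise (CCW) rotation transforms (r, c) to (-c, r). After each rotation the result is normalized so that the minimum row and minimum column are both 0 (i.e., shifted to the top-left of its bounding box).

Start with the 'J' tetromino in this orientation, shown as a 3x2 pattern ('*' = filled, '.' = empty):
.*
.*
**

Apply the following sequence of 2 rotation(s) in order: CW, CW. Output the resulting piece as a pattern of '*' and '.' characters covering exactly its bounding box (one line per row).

Start:
.*
.*
**
After rotation 1 (CW):
*..
***
After rotation 2 (CW):
**
*.
*.

Answer: **
*.
*.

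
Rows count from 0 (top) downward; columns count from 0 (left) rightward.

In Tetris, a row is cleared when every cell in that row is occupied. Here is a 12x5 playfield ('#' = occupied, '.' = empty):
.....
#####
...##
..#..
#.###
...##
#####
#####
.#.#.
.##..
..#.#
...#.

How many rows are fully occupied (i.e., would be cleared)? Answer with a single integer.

Check each row:
  row 0: 5 empty cells -> not full
  row 1: 0 empty cells -> FULL (clear)
  row 2: 3 empty cells -> not full
  row 3: 4 empty cells -> not full
  row 4: 1 empty cell -> not full
  row 5: 3 empty cells -> not full
  row 6: 0 empty cells -> FULL (clear)
  row 7: 0 empty cells -> FULL (clear)
  row 8: 3 empty cells -> not full
  row 9: 3 empty cells -> not full
  row 10: 3 empty cells -> not full
  row 11: 4 empty cells -> not full
Total rows cleared: 3

Answer: 3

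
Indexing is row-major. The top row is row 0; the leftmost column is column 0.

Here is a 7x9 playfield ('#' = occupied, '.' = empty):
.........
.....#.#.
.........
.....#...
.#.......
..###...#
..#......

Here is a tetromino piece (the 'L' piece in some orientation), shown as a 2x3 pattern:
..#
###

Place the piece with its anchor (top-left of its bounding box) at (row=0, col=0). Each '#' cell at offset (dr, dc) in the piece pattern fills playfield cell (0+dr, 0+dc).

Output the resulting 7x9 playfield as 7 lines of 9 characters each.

Fill (0+0,0+2) = (0,2)
Fill (0+1,0+0) = (1,0)
Fill (0+1,0+1) = (1,1)
Fill (0+1,0+2) = (1,2)

Answer: ..#......
###..#.#.
.........
.....#...
.#.......
..###...#
..#......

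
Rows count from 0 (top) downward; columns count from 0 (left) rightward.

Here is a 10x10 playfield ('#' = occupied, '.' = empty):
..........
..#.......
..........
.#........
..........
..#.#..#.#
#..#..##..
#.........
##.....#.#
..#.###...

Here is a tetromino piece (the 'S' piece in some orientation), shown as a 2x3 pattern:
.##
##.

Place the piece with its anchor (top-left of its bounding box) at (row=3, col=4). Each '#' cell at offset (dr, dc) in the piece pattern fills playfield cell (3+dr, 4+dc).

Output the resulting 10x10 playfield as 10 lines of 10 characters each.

Fill (3+0,4+1) = (3,5)
Fill (3+0,4+2) = (3,6)
Fill (3+1,4+0) = (4,4)
Fill (3+1,4+1) = (4,5)

Answer: ..........
..#.......
..........
.#...##...
....##....
..#.#..#.#
#..#..##..
#.........
##.....#.#
..#.###...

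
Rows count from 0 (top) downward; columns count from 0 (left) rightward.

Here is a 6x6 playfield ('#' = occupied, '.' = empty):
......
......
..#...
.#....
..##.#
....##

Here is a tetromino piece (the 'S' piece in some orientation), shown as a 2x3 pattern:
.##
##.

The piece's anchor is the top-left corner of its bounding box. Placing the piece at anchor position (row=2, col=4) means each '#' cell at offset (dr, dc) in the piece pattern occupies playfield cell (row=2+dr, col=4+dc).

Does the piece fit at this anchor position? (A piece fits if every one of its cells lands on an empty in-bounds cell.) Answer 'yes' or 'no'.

Check each piece cell at anchor (2, 4):
  offset (0,1) -> (2,5): empty -> OK
  offset (0,2) -> (2,6): out of bounds -> FAIL
  offset (1,0) -> (3,4): empty -> OK
  offset (1,1) -> (3,5): empty -> OK
All cells valid: no

Answer: no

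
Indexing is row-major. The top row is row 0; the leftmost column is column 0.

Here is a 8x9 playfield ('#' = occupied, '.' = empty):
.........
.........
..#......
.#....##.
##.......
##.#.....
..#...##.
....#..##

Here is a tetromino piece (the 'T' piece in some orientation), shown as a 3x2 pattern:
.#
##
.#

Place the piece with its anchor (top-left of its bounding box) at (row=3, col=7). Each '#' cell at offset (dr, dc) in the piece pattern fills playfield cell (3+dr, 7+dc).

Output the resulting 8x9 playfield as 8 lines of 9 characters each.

Answer: .........
.........
..#......
.#....###
##.....##
##.#....#
..#...##.
....#..##

Derivation:
Fill (3+0,7+1) = (3,8)
Fill (3+1,7+0) = (4,7)
Fill (3+1,7+1) = (4,8)
Fill (3+2,7+1) = (5,8)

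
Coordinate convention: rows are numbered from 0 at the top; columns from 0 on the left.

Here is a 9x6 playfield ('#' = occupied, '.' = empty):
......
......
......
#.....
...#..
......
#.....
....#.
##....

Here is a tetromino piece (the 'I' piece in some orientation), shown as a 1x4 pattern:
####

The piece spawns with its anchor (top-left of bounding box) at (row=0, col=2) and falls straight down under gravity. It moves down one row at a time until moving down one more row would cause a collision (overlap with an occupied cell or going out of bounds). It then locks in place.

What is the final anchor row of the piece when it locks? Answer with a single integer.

Spawn at (row=0, col=2). Try each row:
  row 0: fits
  row 1: fits
  row 2: fits
  row 3: fits
  row 4: blocked -> lock at row 3

Answer: 3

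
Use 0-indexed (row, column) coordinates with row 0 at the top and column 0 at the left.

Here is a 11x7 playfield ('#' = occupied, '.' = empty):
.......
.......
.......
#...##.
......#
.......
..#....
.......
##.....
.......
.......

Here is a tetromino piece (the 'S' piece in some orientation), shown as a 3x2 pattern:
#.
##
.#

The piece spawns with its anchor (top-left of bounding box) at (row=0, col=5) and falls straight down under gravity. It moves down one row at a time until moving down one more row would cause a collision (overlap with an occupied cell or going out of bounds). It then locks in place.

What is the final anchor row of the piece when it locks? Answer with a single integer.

Spawn at (row=0, col=5). Try each row:
  row 0: fits
  row 1: fits
  row 2: blocked -> lock at row 1

Answer: 1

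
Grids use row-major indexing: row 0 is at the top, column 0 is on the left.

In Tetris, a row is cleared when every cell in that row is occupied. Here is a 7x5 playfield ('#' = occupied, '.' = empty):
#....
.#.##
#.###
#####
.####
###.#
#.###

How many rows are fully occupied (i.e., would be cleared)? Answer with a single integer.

Check each row:
  row 0: 4 empty cells -> not full
  row 1: 2 empty cells -> not full
  row 2: 1 empty cell -> not full
  row 3: 0 empty cells -> FULL (clear)
  row 4: 1 empty cell -> not full
  row 5: 1 empty cell -> not full
  row 6: 1 empty cell -> not full
Total rows cleared: 1

Answer: 1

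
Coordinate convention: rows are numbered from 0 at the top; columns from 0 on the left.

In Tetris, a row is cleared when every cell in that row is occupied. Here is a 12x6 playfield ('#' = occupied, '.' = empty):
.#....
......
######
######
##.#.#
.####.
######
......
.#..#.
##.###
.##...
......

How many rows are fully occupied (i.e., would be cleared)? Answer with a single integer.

Answer: 3

Derivation:
Check each row:
  row 0: 5 empty cells -> not full
  row 1: 6 empty cells -> not full
  row 2: 0 empty cells -> FULL (clear)
  row 3: 0 empty cells -> FULL (clear)
  row 4: 2 empty cells -> not full
  row 5: 2 empty cells -> not full
  row 6: 0 empty cells -> FULL (clear)
  row 7: 6 empty cells -> not full
  row 8: 4 empty cells -> not full
  row 9: 1 empty cell -> not full
  row 10: 4 empty cells -> not full
  row 11: 6 empty cells -> not full
Total rows cleared: 3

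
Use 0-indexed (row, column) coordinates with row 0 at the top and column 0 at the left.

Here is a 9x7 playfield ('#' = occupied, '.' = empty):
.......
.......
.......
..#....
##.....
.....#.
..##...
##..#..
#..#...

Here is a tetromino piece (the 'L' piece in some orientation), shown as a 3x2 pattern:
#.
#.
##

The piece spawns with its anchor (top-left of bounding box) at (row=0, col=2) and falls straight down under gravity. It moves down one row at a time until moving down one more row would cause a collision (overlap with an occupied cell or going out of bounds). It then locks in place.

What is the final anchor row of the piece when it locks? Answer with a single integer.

Spawn at (row=0, col=2). Try each row:
  row 0: fits
  row 1: blocked -> lock at row 0

Answer: 0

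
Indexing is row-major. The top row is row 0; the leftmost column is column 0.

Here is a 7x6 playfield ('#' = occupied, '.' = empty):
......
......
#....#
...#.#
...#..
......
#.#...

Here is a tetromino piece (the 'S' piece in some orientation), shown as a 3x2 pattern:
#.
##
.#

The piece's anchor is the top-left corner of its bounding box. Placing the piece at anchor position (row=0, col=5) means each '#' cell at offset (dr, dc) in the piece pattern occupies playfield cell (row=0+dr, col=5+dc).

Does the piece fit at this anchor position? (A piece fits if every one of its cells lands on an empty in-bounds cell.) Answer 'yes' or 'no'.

Check each piece cell at anchor (0, 5):
  offset (0,0) -> (0,5): empty -> OK
  offset (1,0) -> (1,5): empty -> OK
  offset (1,1) -> (1,6): out of bounds -> FAIL
  offset (2,1) -> (2,6): out of bounds -> FAIL
All cells valid: no

Answer: no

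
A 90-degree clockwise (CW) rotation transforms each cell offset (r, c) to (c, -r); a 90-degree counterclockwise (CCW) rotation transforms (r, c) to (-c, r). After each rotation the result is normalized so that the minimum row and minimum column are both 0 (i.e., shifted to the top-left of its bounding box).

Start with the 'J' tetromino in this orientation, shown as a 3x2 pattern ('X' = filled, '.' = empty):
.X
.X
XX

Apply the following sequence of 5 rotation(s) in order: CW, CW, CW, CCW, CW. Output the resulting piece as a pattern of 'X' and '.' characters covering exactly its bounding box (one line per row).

Start:
.X
.X
XX
After rotation 1 (CW):
X..
XXX
After rotation 2 (CW):
XX
X.
X.
After rotation 3 (CW):
XXX
..X
After rotation 4 (CCW):
XX
X.
X.
After rotation 5 (CW):
XXX
..X

Answer: XXX
..X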